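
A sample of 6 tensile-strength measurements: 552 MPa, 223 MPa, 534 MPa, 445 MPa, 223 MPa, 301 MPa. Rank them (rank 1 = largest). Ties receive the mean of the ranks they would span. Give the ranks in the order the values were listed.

Sorted (descending): 552, 534, 445, 301, 223, 223
The 2 values of 223 occupy positions 5–6 → average rank (5+6)/2 = 5.5.

1, 5.5, 2, 3, 5.5, 4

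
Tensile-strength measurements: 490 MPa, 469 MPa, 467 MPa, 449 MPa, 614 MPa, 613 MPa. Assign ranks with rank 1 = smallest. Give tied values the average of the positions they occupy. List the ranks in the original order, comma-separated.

4, 3, 2, 1, 6, 5

Sorted (ascending): 449, 467, 469, 490, 613, 614
No ties — each value takes its position as its rank.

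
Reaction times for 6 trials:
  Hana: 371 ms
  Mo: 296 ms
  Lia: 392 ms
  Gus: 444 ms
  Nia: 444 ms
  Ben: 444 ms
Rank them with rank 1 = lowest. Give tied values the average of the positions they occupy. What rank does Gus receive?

5

Sorted (ascending): 296, 371, 392, 444, 444, 444
The 3 values of 444 occupy positions 4–6 → average rank 5.
Gus has value 444 ms → rank 5.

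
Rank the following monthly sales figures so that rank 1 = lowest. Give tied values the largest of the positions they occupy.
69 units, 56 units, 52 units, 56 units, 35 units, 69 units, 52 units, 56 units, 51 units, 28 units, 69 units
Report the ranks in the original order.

11, 8, 5, 8, 2, 11, 5, 8, 3, 1, 11

Sorted (ascending): 28, 35, 51, 52, 52, 56, 56, 56, 69, 69, 69
The 2 values of 52 occupy positions 4–5 → each gets rank 5.
The 3 values of 56 occupy positions 6–8 → each gets rank 8.
The 3 values of 69 occupy positions 9–11 → each gets rank 11.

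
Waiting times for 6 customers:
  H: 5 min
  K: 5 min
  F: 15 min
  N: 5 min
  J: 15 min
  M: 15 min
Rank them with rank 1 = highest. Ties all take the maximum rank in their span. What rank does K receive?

6

Sorted (descending): 15, 15, 15, 5, 5, 5
The 3 values of 15 occupy positions 1–3 → each gets rank 3.
The 3 values of 5 occupy positions 4–6 → each gets rank 6.
K has value 5 min → rank 6.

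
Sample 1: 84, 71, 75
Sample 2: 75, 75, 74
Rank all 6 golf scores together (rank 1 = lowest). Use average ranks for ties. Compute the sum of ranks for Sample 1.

Sorted (ascending): 71, 74, 75, 75, 75, 84
The 3 values of 75 occupy positions 3–5 → average rank 4.
Sample 1 values → pooled ranks: 84→6, 71→1, 75→4
Rank sum = 6 + 1 + 4 = 11

11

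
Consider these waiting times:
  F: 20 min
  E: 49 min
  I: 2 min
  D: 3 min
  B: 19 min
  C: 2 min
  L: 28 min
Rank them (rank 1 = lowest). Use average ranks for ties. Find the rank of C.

Sorted (ascending): 2, 2, 3, 19, 20, 28, 49
The 2 values of 2 occupy positions 1–2 → average rank (1+2)/2 = 1.5.
C has value 2 min → rank 1.5.

1.5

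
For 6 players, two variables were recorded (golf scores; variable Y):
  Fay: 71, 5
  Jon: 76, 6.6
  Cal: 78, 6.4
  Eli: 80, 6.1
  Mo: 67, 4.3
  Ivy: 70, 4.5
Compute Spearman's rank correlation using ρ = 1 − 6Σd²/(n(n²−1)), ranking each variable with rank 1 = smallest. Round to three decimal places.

0.771

Ranks of variable 1: 3, 4, 5, 6, 1, 2
Ranks of variable 2: 3, 6, 5, 4, 1, 2
d = r₁ − r₂: 0, -2, 0, 2, 0, 0
d²: 0, 4, 0, 4, 0, 0; Σd² = 8
ρ = 1 − 6·8/(6·35) = 1 − 48/210 = 0.771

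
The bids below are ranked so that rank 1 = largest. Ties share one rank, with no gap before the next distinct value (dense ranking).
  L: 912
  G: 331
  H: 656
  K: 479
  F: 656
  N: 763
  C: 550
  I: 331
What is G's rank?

6

Sorted (descending): 912, 763, 656, 656, 550, 479, 331, 331
The 2 values of 656 share dense rank 3.
The 2 values of 331 share dense rank 6.
Remaining distinct values take the next consecutive integers.
G has value 331 → rank 6.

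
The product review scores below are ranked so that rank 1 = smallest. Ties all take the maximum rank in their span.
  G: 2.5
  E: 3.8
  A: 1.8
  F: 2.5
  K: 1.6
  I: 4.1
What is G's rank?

4

Sorted (ascending): 1.6, 1.8, 2.5, 2.5, 3.8, 4.1
The 2 values of 2.5 occupy positions 3–4 → each gets rank 4.
G has value 2.5 → rank 4.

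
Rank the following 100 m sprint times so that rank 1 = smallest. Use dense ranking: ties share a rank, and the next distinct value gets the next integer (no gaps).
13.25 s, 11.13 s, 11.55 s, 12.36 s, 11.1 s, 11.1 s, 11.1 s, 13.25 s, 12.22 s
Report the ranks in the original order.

6, 2, 3, 5, 1, 1, 1, 6, 4

Sorted (ascending): 11.1, 11.1, 11.1, 11.13, 11.55, 12.22, 12.36, 13.25, 13.25
The 3 values of 11.1 share dense rank 1.
The 2 values of 13.25 share dense rank 6.
Remaining distinct values take the next consecutive integers.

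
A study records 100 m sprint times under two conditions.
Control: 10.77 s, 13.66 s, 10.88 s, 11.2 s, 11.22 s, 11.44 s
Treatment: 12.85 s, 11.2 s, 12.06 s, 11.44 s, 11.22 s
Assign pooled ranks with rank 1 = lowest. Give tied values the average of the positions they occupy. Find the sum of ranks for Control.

30.5

Sorted (ascending): 10.77, 10.88, 11.2, 11.2, 11.22, 11.22, 11.44, 11.44, 12.06, 12.85, 13.66
The 2 values of 11.2 occupy positions 3–4 → average rank (3+4)/2 = 3.5.
The 2 values of 11.22 occupy positions 5–6 → average rank (5+6)/2 = 5.5.
The 2 values of 11.44 occupy positions 7–8 → average rank (7+8)/2 = 7.5.
Control values → pooled ranks: 10.77→1, 13.66→11, 10.88→2, 11.2→3.5, 11.22→5.5, 11.44→7.5
Rank sum = 1 + 11 + 2 + 3.5 + 5.5 + 7.5 = 30.5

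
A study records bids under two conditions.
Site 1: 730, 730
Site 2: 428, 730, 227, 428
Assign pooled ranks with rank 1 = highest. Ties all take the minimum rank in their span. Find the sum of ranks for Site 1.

Sorted (descending): 730, 730, 730, 428, 428, 227
The 3 values of 730 occupy positions 1–3 → each gets rank 1.
The 2 values of 428 occupy positions 4–5 → each gets rank 4.
Site 1 values → pooled ranks: 730→1, 730→1
Rank sum = 1 + 1 = 2

2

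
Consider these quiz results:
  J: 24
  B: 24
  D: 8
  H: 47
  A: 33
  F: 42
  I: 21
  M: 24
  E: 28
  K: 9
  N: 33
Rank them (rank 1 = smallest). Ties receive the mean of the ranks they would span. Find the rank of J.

5

Sorted (ascending): 8, 9, 21, 24, 24, 24, 28, 33, 33, 42, 47
The 3 values of 24 occupy positions 4–6 → average rank 5.
The 2 values of 33 occupy positions 8–9 → average rank (8+9)/2 = 8.5.
J has value 24 → rank 5.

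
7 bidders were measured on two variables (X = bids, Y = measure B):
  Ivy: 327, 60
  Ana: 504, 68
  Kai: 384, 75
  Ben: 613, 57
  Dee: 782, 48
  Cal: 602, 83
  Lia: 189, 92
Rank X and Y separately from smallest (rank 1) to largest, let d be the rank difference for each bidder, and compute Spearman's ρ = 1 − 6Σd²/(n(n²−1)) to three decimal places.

Ranks of variable 1: 2, 4, 3, 6, 7, 5, 1
Ranks of variable 2: 3, 4, 5, 2, 1, 6, 7
d = r₁ − r₂: -1, 0, -2, 4, 6, -1, -6
d²: 1, 0, 4, 16, 36, 1, 36; Σd² = 94
ρ = 1 − 6·94/(7·48) = 1 − 564/336 = -0.679

-0.679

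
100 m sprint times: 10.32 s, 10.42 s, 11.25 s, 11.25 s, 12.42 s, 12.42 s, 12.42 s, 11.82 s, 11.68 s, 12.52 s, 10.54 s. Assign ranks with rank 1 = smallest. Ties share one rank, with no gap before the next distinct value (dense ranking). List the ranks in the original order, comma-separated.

1, 2, 4, 4, 7, 7, 7, 6, 5, 8, 3

Sorted (ascending): 10.32, 10.42, 10.54, 11.25, 11.25, 11.68, 11.82, 12.42, 12.42, 12.42, 12.52
The 2 values of 11.25 share dense rank 4.
The 3 values of 12.42 share dense rank 7.
Remaining distinct values take the next consecutive integers.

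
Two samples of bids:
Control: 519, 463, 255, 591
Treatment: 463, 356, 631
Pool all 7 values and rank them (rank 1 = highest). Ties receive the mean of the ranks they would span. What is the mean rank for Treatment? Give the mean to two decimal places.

Sorted (descending): 631, 591, 519, 463, 463, 356, 255
The 2 values of 463 occupy positions 4–5 → average rank (4+5)/2 = 4.5.
Treatment values → pooled ranks: 463→4.5, 356→6, 631→1
Mean rank = (4.5 + 6 + 1) / 3 = 3.83

3.83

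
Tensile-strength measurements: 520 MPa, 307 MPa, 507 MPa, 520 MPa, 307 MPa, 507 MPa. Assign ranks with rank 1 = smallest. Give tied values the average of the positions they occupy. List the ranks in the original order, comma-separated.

Sorted (ascending): 307, 307, 507, 507, 520, 520
The 2 values of 307 occupy positions 1–2 → average rank (1+2)/2 = 1.5.
The 2 values of 507 occupy positions 3–4 → average rank (3+4)/2 = 3.5.
The 2 values of 520 occupy positions 5–6 → average rank (5+6)/2 = 5.5.

5.5, 1.5, 3.5, 5.5, 1.5, 3.5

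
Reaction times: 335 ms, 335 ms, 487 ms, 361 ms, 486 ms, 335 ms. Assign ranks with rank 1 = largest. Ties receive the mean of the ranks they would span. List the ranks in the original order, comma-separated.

Sorted (descending): 487, 486, 361, 335, 335, 335
The 3 values of 335 occupy positions 4–6 → average rank 5.

5, 5, 1, 3, 2, 5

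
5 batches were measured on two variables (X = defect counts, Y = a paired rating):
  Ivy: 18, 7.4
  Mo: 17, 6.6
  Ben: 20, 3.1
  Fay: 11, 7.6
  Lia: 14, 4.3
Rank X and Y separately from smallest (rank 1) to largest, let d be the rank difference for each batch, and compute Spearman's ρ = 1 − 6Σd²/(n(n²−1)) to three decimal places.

Ranks of variable 1: 4, 3, 5, 1, 2
Ranks of variable 2: 4, 3, 1, 5, 2
d = r₁ − r₂: 0, 0, 4, -4, 0
d²: 0, 0, 16, 16, 0; Σd² = 32
ρ = 1 − 6·32/(5·24) = 1 − 192/120 = -0.600

-0.600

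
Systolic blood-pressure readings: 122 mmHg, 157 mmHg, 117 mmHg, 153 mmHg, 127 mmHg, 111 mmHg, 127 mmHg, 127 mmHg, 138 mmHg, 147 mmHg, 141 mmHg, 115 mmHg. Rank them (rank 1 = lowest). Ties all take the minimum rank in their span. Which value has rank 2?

115

Sorted (ascending): 111, 115, 117, 122, 127, 127, 127, 138, 141, 147, 153, 157
The 3 values of 127 occupy positions 5–7 → each gets rank 5.
Rank 2 → value 115.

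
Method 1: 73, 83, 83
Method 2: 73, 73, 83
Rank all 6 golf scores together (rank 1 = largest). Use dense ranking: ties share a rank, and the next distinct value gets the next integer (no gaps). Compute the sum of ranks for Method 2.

5

Sorted (descending): 83, 83, 83, 73, 73, 73
The 3 values of 83 share dense rank 1.
The 3 values of 73 share dense rank 2.
Method 2 values → pooled ranks: 73→2, 73→2, 83→1
Rank sum = 2 + 2 + 1 = 5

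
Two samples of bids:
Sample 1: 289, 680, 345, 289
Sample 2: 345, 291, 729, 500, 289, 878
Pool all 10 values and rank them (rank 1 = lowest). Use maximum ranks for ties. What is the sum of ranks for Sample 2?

Sorted (ascending): 289, 289, 289, 291, 345, 345, 500, 680, 729, 878
The 3 values of 289 occupy positions 1–3 → each gets rank 3.
The 2 values of 345 occupy positions 5–6 → each gets rank 6.
Sample 2 values → pooled ranks: 345→6, 291→4, 729→9, 500→7, 289→3, 878→10
Rank sum = 6 + 4 + 9 + 7 + 3 + 10 = 39

39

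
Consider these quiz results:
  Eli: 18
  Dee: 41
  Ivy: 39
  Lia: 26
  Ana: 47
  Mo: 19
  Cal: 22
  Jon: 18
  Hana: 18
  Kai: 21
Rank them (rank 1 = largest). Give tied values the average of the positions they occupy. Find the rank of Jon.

9

Sorted (descending): 47, 41, 39, 26, 22, 21, 19, 18, 18, 18
The 3 values of 18 occupy positions 8–10 → average rank 9.
Jon has value 18 → rank 9.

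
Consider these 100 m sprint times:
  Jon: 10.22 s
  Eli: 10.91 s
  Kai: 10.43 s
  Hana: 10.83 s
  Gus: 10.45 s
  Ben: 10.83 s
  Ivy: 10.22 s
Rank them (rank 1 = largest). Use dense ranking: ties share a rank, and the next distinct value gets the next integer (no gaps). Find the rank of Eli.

Sorted (descending): 10.91, 10.83, 10.83, 10.45, 10.43, 10.22, 10.22
The 2 values of 10.83 share dense rank 2.
The 2 values of 10.22 share dense rank 5.
Remaining distinct values take the next consecutive integers.
Eli has value 10.91 s → rank 1.

1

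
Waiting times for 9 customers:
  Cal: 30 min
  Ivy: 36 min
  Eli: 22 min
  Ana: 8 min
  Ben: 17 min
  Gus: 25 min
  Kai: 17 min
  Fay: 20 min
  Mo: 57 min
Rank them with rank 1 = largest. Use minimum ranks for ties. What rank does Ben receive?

7

Sorted (descending): 57, 36, 30, 25, 22, 20, 17, 17, 8
The 2 values of 17 occupy positions 7–8 → each gets rank 7.
Ben has value 17 min → rank 7.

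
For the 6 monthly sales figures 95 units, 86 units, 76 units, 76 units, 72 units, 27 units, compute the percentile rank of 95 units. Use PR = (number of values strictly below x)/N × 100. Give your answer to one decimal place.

N = 6.
Strictly below 95: 5. Equal to 95: 1.
PR = 5/6 × 100 = 83.3

83.3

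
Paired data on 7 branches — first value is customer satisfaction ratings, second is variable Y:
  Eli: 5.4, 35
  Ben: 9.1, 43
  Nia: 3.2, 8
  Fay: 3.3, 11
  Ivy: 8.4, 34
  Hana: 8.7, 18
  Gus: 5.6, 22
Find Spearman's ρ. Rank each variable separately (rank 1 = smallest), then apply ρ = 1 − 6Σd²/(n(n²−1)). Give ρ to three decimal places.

0.679

Ranks of variable 1: 3, 7, 1, 2, 5, 6, 4
Ranks of variable 2: 6, 7, 1, 2, 5, 3, 4
d = r₁ − r₂: -3, 0, 0, 0, 0, 3, 0
d²: 9, 0, 0, 0, 0, 9, 0; Σd² = 18
ρ = 1 − 6·18/(7·48) = 1 − 108/336 = 0.679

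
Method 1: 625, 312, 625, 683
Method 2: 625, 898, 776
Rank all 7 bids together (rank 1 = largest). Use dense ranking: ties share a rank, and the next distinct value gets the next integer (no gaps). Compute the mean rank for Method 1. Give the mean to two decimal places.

Sorted (descending): 898, 776, 683, 625, 625, 625, 312
The 3 values of 625 share dense rank 4.
Remaining distinct values take the next consecutive integers.
Method 1 values → pooled ranks: 625→4, 312→5, 625→4, 683→3
Mean rank = (4 + 5 + 4 + 3) / 4 = 4.00

4.00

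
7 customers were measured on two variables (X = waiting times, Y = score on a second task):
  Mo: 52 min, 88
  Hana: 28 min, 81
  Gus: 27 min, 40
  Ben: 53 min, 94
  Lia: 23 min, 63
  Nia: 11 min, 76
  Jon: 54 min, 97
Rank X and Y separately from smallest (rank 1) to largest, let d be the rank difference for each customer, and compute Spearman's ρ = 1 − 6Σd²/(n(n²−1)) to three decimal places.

Ranks of variable 1: 5, 4, 3, 6, 2, 1, 7
Ranks of variable 2: 5, 4, 1, 6, 2, 3, 7
d = r₁ − r₂: 0, 0, 2, 0, 0, -2, 0
d²: 0, 0, 4, 0, 0, 4, 0; Σd² = 8
ρ = 1 − 6·8/(7·48) = 1 − 48/336 = 0.857

0.857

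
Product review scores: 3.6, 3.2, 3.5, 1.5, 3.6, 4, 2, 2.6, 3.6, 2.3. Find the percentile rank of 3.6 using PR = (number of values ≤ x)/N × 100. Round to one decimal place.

90.0

N = 10.
Strictly below 3.6: 6. Equal to 3.6: 3.
PR = 9/10 × 100 = 90.0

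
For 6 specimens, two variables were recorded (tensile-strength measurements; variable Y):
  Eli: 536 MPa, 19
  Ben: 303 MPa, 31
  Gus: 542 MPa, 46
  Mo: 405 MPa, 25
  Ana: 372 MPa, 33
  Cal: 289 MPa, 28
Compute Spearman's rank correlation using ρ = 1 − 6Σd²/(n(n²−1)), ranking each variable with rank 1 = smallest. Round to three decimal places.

0.086

Ranks of variable 1: 5, 2, 6, 4, 3, 1
Ranks of variable 2: 1, 4, 6, 2, 5, 3
d = r₁ − r₂: 4, -2, 0, 2, -2, -2
d²: 16, 4, 0, 4, 4, 4; Σd² = 32
ρ = 1 − 6·32/(6·35) = 1 − 192/210 = 0.086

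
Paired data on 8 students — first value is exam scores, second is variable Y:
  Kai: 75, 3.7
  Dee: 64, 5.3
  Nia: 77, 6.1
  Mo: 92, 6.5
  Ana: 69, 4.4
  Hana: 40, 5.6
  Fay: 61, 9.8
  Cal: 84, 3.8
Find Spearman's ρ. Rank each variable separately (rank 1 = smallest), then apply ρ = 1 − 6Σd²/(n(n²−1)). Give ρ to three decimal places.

-0.143

Ranks of variable 1: 5, 3, 6, 8, 4, 1, 2, 7
Ranks of variable 2: 1, 4, 6, 7, 3, 5, 8, 2
d = r₁ − r₂: 4, -1, 0, 1, 1, -4, -6, 5
d²: 16, 1, 0, 1, 1, 16, 36, 25; Σd² = 96
ρ = 1 − 6·96/(8·63) = 1 − 576/504 = -0.143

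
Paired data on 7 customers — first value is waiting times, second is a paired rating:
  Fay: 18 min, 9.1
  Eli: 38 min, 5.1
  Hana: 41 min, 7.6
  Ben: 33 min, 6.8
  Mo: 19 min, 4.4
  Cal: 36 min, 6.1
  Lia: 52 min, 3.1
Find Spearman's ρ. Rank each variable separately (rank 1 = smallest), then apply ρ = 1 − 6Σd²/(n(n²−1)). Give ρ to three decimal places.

Ranks of variable 1: 1, 5, 6, 3, 2, 4, 7
Ranks of variable 2: 7, 3, 6, 5, 2, 4, 1
d = r₁ − r₂: -6, 2, 0, -2, 0, 0, 6
d²: 36, 4, 0, 4, 0, 0, 36; Σd² = 80
ρ = 1 − 6·80/(7·48) = 1 − 480/336 = -0.429

-0.429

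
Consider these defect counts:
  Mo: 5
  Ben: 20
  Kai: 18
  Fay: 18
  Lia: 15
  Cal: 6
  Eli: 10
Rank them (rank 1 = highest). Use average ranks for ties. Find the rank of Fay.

Sorted (descending): 20, 18, 18, 15, 10, 6, 5
The 2 values of 18 occupy positions 2–3 → average rank (2+3)/2 = 2.5.
Fay has value 18 → rank 2.5.

2.5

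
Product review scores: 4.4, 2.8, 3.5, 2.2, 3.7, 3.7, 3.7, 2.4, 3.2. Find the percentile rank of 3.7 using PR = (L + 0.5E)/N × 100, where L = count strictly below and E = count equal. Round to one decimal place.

72.2

N = 9.
Strictly below 3.7: 5. Equal to 3.7: 3.
PR = (5 + 0.5·3)/9 × 100 = 72.2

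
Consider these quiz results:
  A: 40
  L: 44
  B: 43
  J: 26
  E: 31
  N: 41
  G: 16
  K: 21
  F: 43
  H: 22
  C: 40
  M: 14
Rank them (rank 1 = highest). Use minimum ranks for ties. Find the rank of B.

Sorted (descending): 44, 43, 43, 41, 40, 40, 31, 26, 22, 21, 16, 14
The 2 values of 43 occupy positions 2–3 → each gets rank 2.
The 2 values of 40 occupy positions 5–6 → each gets rank 5.
B has value 43 → rank 2.

2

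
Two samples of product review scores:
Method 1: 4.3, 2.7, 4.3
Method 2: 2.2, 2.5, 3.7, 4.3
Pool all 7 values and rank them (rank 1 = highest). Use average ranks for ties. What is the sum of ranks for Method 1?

9

Sorted (descending): 4.3, 4.3, 4.3, 3.7, 2.7, 2.5, 2.2
The 3 values of 4.3 occupy positions 1–3 → average rank 2.
Method 1 values → pooled ranks: 4.3→2, 2.7→5, 4.3→2
Rank sum = 2 + 5 + 2 = 9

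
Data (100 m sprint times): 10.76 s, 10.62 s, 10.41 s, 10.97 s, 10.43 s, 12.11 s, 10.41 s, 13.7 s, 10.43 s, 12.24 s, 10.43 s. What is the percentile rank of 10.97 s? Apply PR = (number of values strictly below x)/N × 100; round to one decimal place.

63.6

N = 11.
Strictly below 10.97: 7. Equal to 10.97: 1.
PR = 7/11 × 100 = 63.6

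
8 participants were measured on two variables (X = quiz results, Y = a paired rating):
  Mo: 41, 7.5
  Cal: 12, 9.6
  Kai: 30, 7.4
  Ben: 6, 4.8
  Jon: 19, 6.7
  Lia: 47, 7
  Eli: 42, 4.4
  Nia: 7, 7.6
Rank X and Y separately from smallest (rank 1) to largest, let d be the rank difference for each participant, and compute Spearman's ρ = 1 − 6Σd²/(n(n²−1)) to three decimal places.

Ranks of variable 1: 6, 3, 5, 1, 4, 8, 7, 2
Ranks of variable 2: 6, 8, 5, 2, 3, 4, 1, 7
d = r₁ − r₂: 0, -5, 0, -1, 1, 4, 6, -5
d²: 0, 25, 0, 1, 1, 16, 36, 25; Σd² = 104
ρ = 1 − 6·104/(8·63) = 1 − 624/504 = -0.238

-0.238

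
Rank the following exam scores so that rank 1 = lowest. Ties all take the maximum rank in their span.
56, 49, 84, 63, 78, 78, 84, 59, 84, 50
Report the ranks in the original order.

3, 1, 10, 5, 7, 7, 10, 4, 10, 2

Sorted (ascending): 49, 50, 56, 59, 63, 78, 78, 84, 84, 84
The 2 values of 78 occupy positions 6–7 → each gets rank 7.
The 3 values of 84 occupy positions 8–10 → each gets rank 10.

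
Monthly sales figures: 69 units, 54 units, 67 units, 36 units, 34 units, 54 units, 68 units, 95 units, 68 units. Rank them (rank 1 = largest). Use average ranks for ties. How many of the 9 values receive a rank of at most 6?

5

Sorted (descending): 95, 69, 68, 68, 67, 54, 54, 36, 34
The 2 values of 68 occupy positions 3–4 → average rank (3+4)/2 = 3.5.
The 2 values of 54 occupy positions 6–7 → average rank (6+7)/2 = 6.5.
Ranks ≤ 6: {1, 2, 3.5, 3.5, 5} → 5 values.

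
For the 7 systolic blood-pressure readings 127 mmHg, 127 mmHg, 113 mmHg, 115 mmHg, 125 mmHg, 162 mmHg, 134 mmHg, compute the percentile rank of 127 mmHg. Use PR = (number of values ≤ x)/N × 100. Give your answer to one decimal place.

71.4

N = 7.
Strictly below 127: 3. Equal to 127: 2.
PR = 5/7 × 100 = 71.4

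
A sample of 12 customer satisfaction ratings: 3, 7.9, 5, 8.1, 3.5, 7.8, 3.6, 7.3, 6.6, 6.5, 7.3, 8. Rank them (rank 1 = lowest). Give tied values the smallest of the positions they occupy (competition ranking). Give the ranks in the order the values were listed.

Sorted (ascending): 3, 3.5, 3.6, 5, 6.5, 6.6, 7.3, 7.3, 7.8, 7.9, 8, 8.1
The 2 values of 7.3 occupy positions 7–8 → each gets rank 7.

1, 10, 4, 12, 2, 9, 3, 7, 6, 5, 7, 11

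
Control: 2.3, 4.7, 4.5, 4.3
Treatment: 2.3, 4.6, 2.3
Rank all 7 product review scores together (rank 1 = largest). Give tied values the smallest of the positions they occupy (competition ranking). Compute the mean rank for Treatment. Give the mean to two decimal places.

4.00

Sorted (descending): 4.7, 4.6, 4.5, 4.3, 2.3, 2.3, 2.3
The 3 values of 2.3 occupy positions 5–7 → each gets rank 5.
Treatment values → pooled ranks: 2.3→5, 4.6→2, 2.3→5
Mean rank = (5 + 2 + 5) / 3 = 4.00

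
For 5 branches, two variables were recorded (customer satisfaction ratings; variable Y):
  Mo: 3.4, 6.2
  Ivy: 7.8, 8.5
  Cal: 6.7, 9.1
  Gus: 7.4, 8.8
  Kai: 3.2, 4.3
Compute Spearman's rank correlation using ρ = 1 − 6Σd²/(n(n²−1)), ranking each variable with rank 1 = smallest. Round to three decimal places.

0.600

Ranks of variable 1: 2, 5, 3, 4, 1
Ranks of variable 2: 2, 3, 5, 4, 1
d = r₁ − r₂: 0, 2, -2, 0, 0
d²: 0, 4, 4, 0, 0; Σd² = 8
ρ = 1 − 6·8/(5·24) = 1 − 48/120 = 0.600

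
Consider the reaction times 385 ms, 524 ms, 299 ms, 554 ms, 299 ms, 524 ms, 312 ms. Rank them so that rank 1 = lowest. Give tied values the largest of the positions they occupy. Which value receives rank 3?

312

Sorted (ascending): 299, 299, 312, 385, 524, 524, 554
The 2 values of 299 occupy positions 1–2 → each gets rank 2.
The 2 values of 524 occupy positions 5–6 → each gets rank 6.
Rank 3 → value 312.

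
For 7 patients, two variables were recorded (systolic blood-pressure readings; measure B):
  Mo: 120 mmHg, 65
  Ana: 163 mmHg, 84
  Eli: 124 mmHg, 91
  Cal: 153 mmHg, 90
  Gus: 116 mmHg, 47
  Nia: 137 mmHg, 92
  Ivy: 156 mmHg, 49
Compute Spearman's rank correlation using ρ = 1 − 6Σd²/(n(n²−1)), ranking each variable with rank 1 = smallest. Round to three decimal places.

0.214

Ranks of variable 1: 2, 7, 3, 5, 1, 4, 6
Ranks of variable 2: 3, 4, 6, 5, 1, 7, 2
d = r₁ − r₂: -1, 3, -3, 0, 0, -3, 4
d²: 1, 9, 9, 0, 0, 9, 16; Σd² = 44
ρ = 1 − 6·44/(7·48) = 1 − 264/336 = 0.214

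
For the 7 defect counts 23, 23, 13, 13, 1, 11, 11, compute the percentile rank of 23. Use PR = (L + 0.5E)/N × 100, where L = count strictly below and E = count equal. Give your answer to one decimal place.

N = 7.
Strictly below 23: 5. Equal to 23: 2.
PR = (5 + 0.5·2)/7 × 100 = 85.7

85.7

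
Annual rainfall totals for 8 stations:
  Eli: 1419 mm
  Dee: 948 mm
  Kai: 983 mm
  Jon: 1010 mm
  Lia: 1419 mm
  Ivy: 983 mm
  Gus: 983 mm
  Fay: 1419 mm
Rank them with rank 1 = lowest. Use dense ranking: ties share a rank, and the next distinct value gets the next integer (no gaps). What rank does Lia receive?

4

Sorted (ascending): 948, 983, 983, 983, 1010, 1419, 1419, 1419
The 3 values of 983 share dense rank 2.
The 3 values of 1419 share dense rank 4.
Remaining distinct values take the next consecutive integers.
Lia has value 1419 mm → rank 4.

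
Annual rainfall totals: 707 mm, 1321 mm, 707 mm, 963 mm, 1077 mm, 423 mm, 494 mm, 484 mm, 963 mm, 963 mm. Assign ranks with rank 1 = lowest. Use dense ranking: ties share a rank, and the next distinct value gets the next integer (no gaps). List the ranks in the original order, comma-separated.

4, 7, 4, 5, 6, 1, 3, 2, 5, 5

Sorted (ascending): 423, 484, 494, 707, 707, 963, 963, 963, 1077, 1321
The 2 values of 707 share dense rank 4.
The 3 values of 963 share dense rank 5.
Remaining distinct values take the next consecutive integers.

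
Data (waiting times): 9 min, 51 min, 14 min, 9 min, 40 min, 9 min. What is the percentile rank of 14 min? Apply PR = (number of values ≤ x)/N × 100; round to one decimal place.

66.7

N = 6.
Strictly below 14: 3. Equal to 14: 1.
PR = 4/6 × 100 = 66.7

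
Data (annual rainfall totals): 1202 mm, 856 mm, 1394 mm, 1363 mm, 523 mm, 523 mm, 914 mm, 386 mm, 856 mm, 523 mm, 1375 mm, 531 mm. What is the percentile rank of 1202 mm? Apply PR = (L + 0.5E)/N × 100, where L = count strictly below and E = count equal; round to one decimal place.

70.8

N = 12.
Strictly below 1202: 8. Equal to 1202: 1.
PR = (8 + 0.5·1)/12 × 100 = 70.8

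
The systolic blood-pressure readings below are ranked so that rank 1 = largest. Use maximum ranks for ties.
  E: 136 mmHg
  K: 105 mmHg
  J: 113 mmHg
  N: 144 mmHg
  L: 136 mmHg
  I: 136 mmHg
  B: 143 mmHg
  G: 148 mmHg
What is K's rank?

Sorted (descending): 148, 144, 143, 136, 136, 136, 113, 105
The 3 values of 136 occupy positions 4–6 → each gets rank 6.
K has value 105 mmHg → rank 8.

8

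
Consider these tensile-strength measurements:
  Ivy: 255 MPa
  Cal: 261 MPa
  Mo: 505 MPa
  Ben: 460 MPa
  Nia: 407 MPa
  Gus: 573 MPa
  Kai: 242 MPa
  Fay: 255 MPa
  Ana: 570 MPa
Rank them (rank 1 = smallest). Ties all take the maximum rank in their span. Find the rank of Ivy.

Sorted (ascending): 242, 255, 255, 261, 407, 460, 505, 570, 573
The 2 values of 255 occupy positions 2–3 → each gets rank 3.
Ivy has value 255 MPa → rank 3.

3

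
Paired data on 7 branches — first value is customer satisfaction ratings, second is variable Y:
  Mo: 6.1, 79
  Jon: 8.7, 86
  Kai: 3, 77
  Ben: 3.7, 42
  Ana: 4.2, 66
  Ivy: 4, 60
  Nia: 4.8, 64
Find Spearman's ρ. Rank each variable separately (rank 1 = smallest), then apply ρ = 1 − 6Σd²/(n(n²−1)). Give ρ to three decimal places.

0.607

Ranks of variable 1: 6, 7, 1, 2, 4, 3, 5
Ranks of variable 2: 6, 7, 5, 1, 4, 2, 3
d = r₁ − r₂: 0, 0, -4, 1, 0, 1, 2
d²: 0, 0, 16, 1, 0, 1, 4; Σd² = 22
ρ = 1 − 6·22/(7·48) = 1 − 132/336 = 0.607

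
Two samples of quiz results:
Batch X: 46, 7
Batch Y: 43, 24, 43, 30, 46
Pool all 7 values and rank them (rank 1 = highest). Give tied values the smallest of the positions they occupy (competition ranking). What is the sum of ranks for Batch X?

Sorted (descending): 46, 46, 43, 43, 30, 24, 7
The 2 values of 46 occupy positions 1–2 → each gets rank 1.
The 2 values of 43 occupy positions 3–4 → each gets rank 3.
Batch X values → pooled ranks: 46→1, 7→7
Rank sum = 1 + 7 = 8

8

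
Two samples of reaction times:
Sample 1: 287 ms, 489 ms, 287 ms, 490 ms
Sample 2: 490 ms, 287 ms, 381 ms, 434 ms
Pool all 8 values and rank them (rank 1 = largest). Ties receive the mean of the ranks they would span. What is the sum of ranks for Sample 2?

Sorted (descending): 490, 490, 489, 434, 381, 287, 287, 287
The 2 values of 490 occupy positions 1–2 → average rank (1+2)/2 = 1.5.
The 3 values of 287 occupy positions 6–8 → average rank 7.
Sample 2 values → pooled ranks: 490→1.5, 287→7, 381→5, 434→4
Rank sum = 1.5 + 7 + 5 + 4 = 17.5

17.5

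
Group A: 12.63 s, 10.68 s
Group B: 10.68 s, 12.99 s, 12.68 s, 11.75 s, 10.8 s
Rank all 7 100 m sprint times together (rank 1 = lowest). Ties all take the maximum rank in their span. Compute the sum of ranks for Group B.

22

Sorted (ascending): 10.68, 10.68, 10.8, 11.75, 12.63, 12.68, 12.99
The 2 values of 10.68 occupy positions 1–2 → each gets rank 2.
Group B values → pooled ranks: 10.68→2, 12.99→7, 12.68→6, 11.75→4, 10.8→3
Rank sum = 2 + 7 + 6 + 4 + 3 = 22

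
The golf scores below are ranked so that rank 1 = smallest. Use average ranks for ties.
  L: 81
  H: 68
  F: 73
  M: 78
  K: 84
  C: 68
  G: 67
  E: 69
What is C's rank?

Sorted (ascending): 67, 68, 68, 69, 73, 78, 81, 84
The 2 values of 68 occupy positions 2–3 → average rank (2+3)/2 = 2.5.
C has value 68 → rank 2.5.

2.5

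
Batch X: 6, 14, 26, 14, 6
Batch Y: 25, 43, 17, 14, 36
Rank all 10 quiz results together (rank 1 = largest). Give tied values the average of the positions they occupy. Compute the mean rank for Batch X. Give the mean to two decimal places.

Sorted (descending): 43, 36, 26, 25, 17, 14, 14, 14, 6, 6
The 3 values of 14 occupy positions 6–8 → average rank 7.
The 2 values of 6 occupy positions 9–10 → average rank (9+10)/2 = 9.5.
Batch X values → pooled ranks: 6→9.5, 14→7, 26→3, 14→7, 6→9.5
Mean rank = (9.5 + 7 + 3 + 7 + 9.5) / 5 = 7.20

7.20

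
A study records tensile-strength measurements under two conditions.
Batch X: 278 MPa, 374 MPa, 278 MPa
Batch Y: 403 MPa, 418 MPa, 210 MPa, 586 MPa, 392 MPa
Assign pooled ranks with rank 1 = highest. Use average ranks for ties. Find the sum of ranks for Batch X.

Sorted (descending): 586, 418, 403, 392, 374, 278, 278, 210
The 2 values of 278 occupy positions 6–7 → average rank (6+7)/2 = 6.5.
Batch X values → pooled ranks: 278→6.5, 374→5, 278→6.5
Rank sum = 6.5 + 5 + 6.5 = 18

18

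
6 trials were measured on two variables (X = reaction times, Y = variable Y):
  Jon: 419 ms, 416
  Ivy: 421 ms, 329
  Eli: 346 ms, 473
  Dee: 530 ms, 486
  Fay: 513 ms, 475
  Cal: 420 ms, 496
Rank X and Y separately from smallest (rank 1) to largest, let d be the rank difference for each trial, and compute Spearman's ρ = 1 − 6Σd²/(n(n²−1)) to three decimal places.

Ranks of variable 1: 2, 4, 1, 6, 5, 3
Ranks of variable 2: 2, 1, 3, 5, 4, 6
d = r₁ − r₂: 0, 3, -2, 1, 1, -3
d²: 0, 9, 4, 1, 1, 9; Σd² = 24
ρ = 1 − 6·24/(6·35) = 1 − 144/210 = 0.314

0.314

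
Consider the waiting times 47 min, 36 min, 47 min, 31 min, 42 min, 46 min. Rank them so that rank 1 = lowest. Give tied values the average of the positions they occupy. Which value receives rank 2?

36

Sorted (ascending): 31, 36, 42, 46, 47, 47
The 2 values of 47 occupy positions 5–6 → average rank (5+6)/2 = 5.5.
Rank 2 → value 36.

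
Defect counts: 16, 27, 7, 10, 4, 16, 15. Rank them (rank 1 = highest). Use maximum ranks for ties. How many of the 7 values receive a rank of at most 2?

1

Sorted (descending): 27, 16, 16, 15, 10, 7, 4
The 2 values of 16 occupy positions 2–3 → each gets rank 3.
Ranks ≤ 2: {1} → 1 value.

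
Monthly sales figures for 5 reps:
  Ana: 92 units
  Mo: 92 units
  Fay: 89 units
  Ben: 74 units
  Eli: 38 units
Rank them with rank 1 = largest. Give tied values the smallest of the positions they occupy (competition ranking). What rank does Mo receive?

Sorted (descending): 92, 92, 89, 74, 38
The 2 values of 92 occupy positions 1–2 → each gets rank 1.
Mo has value 92 units → rank 1.

1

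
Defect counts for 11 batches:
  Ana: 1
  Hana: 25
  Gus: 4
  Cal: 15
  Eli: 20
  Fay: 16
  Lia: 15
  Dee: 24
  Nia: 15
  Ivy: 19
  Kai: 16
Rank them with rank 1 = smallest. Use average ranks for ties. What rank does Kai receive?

6.5

Sorted (ascending): 1, 4, 15, 15, 15, 16, 16, 19, 20, 24, 25
The 3 values of 15 occupy positions 3–5 → average rank 4.
The 2 values of 16 occupy positions 6–7 → average rank (6+7)/2 = 6.5.
Kai has value 16 → rank 6.5.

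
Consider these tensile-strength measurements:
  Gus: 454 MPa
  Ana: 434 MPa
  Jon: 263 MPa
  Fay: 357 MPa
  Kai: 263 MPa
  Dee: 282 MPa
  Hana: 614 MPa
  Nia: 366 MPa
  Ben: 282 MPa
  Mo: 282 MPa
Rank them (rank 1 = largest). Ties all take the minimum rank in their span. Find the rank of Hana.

1

Sorted (descending): 614, 454, 434, 366, 357, 282, 282, 282, 263, 263
The 3 values of 282 occupy positions 6–8 → each gets rank 6.
The 2 values of 263 occupy positions 9–10 → each gets rank 9.
Hana has value 614 MPa → rank 1.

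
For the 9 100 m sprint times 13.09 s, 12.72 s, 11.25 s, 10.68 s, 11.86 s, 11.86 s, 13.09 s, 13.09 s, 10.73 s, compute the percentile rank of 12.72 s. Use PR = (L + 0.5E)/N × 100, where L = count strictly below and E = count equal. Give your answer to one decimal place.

61.1

N = 9.
Strictly below 12.72: 5. Equal to 12.72: 1.
PR = (5 + 0.5·1)/9 × 100 = 61.1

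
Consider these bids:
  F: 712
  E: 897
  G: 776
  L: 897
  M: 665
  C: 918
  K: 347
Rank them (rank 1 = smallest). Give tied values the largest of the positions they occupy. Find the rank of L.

Sorted (ascending): 347, 665, 712, 776, 897, 897, 918
The 2 values of 897 occupy positions 5–6 → each gets rank 6.
L has value 897 → rank 6.

6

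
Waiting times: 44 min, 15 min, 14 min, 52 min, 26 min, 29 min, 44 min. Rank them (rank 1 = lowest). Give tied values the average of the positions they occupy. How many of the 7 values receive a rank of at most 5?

Sorted (ascending): 14, 15, 26, 29, 44, 44, 52
The 2 values of 44 occupy positions 5–6 → average rank (5+6)/2 = 5.5.
Ranks ≤ 5: {1, 2, 3, 4} → 4 values.

4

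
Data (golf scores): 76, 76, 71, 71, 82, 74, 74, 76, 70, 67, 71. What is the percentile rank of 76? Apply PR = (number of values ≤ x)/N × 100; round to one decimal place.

N = 11.
Strictly below 76: 7. Equal to 76: 3.
PR = 10/11 × 100 = 90.9

90.9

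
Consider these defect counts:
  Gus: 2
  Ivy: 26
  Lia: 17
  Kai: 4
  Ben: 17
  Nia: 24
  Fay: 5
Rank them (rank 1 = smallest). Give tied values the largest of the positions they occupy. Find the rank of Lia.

Sorted (ascending): 2, 4, 5, 17, 17, 24, 26
The 2 values of 17 occupy positions 4–5 → each gets rank 5.
Lia has value 17 → rank 5.

5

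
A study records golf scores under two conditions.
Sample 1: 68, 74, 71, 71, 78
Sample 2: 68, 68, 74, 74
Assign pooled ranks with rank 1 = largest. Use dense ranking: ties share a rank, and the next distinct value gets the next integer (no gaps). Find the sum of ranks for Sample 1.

Sorted (descending): 78, 74, 74, 74, 71, 71, 68, 68, 68
The 3 values of 74 share dense rank 2.
The 2 values of 71 share dense rank 3.
The 3 values of 68 share dense rank 4.
Remaining distinct values take the next consecutive integers.
Sample 1 values → pooled ranks: 68→4, 74→2, 71→3, 71→3, 78→1
Rank sum = 4 + 2 + 3 + 3 + 1 = 13

13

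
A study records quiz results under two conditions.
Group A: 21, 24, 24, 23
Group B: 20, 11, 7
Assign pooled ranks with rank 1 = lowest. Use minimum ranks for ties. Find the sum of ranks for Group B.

Sorted (ascending): 7, 11, 20, 21, 23, 24, 24
The 2 values of 24 occupy positions 6–7 → each gets rank 6.
Group B values → pooled ranks: 20→3, 11→2, 7→1
Rank sum = 3 + 2 + 1 = 6

6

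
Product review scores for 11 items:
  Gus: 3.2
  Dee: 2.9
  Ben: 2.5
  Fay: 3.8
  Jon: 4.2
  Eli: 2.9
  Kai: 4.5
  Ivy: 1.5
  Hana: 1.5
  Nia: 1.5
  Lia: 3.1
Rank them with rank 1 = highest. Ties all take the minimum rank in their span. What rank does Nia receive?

Sorted (descending): 4.5, 4.2, 3.8, 3.2, 3.1, 2.9, 2.9, 2.5, 1.5, 1.5, 1.5
The 2 values of 2.9 occupy positions 6–7 → each gets rank 6.
The 3 values of 1.5 occupy positions 9–11 → each gets rank 9.
Nia has value 1.5 → rank 9.

9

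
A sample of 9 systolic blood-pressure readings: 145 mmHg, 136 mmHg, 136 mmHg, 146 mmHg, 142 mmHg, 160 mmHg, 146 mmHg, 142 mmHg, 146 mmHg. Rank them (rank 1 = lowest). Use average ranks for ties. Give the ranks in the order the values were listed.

5, 1.5, 1.5, 7, 3.5, 9, 7, 3.5, 7

Sorted (ascending): 136, 136, 142, 142, 145, 146, 146, 146, 160
The 2 values of 136 occupy positions 1–2 → average rank (1+2)/2 = 1.5.
The 2 values of 142 occupy positions 3–4 → average rank (3+4)/2 = 3.5.
The 3 values of 146 occupy positions 6–8 → average rank 7.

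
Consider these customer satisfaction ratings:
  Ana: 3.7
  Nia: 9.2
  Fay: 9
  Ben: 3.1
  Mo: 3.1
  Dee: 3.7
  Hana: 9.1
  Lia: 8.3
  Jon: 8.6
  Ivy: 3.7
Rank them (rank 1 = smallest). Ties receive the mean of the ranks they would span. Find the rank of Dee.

Sorted (ascending): 3.1, 3.1, 3.7, 3.7, 3.7, 8.3, 8.6, 9, 9.1, 9.2
The 2 values of 3.1 occupy positions 1–2 → average rank (1+2)/2 = 1.5.
The 3 values of 3.7 occupy positions 3–5 → average rank 4.
Dee has value 3.7 → rank 4.

4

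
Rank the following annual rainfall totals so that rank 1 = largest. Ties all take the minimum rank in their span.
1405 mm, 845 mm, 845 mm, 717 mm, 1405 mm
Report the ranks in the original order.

1, 3, 3, 5, 1

Sorted (descending): 1405, 1405, 845, 845, 717
The 2 values of 1405 occupy positions 1–2 → each gets rank 1.
The 2 values of 845 occupy positions 3–4 → each gets rank 3.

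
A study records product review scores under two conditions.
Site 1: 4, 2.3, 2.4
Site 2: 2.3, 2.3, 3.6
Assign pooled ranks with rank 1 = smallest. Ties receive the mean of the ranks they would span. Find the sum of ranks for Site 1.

Sorted (ascending): 2.3, 2.3, 2.3, 2.4, 3.6, 4
The 3 values of 2.3 occupy positions 1–3 → average rank 2.
Site 1 values → pooled ranks: 4→6, 2.3→2, 2.4→4
Rank sum = 6 + 2 + 4 = 12

12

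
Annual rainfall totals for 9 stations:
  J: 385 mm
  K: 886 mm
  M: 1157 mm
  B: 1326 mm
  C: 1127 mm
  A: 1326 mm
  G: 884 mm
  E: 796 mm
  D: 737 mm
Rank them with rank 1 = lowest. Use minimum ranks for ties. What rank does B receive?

8

Sorted (ascending): 385, 737, 796, 884, 886, 1127, 1157, 1326, 1326
The 2 values of 1326 occupy positions 8–9 → each gets rank 8.
B has value 1326 mm → rank 8.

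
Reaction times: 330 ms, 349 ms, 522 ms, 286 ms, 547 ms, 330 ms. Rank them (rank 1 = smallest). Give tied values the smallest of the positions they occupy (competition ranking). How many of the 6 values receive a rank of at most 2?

3

Sorted (ascending): 286, 330, 330, 349, 522, 547
The 2 values of 330 occupy positions 2–3 → each gets rank 2.
Ranks ≤ 2: {1, 2, 2} → 3 values.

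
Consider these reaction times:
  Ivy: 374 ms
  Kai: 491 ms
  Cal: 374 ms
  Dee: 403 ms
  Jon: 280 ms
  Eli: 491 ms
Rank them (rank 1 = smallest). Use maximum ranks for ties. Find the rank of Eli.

Sorted (ascending): 280, 374, 374, 403, 491, 491
The 2 values of 374 occupy positions 2–3 → each gets rank 3.
The 2 values of 491 occupy positions 5–6 → each gets rank 6.
Eli has value 491 ms → rank 6.

6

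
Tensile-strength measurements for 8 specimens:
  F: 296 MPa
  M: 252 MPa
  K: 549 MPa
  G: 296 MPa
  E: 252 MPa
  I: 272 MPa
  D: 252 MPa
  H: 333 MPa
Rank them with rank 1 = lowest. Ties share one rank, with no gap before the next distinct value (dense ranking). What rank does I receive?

2

Sorted (ascending): 252, 252, 252, 272, 296, 296, 333, 549
The 3 values of 252 share dense rank 1.
The 2 values of 296 share dense rank 3.
Remaining distinct values take the next consecutive integers.
I has value 272 MPa → rank 2.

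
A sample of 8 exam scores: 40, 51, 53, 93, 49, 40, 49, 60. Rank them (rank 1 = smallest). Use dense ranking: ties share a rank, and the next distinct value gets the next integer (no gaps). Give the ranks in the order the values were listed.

Sorted (ascending): 40, 40, 49, 49, 51, 53, 60, 93
The 2 values of 40 share dense rank 1.
The 2 values of 49 share dense rank 2.
Remaining distinct values take the next consecutive integers.

1, 3, 4, 6, 2, 1, 2, 5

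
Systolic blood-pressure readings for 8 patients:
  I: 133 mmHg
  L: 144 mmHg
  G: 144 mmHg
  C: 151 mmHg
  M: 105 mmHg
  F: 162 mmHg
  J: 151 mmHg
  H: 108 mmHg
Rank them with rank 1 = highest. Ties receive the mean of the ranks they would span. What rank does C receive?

2.5

Sorted (descending): 162, 151, 151, 144, 144, 133, 108, 105
The 2 values of 151 occupy positions 2–3 → average rank (2+3)/2 = 2.5.
The 2 values of 144 occupy positions 4–5 → average rank (4+5)/2 = 4.5.
C has value 151 mmHg → rank 2.5.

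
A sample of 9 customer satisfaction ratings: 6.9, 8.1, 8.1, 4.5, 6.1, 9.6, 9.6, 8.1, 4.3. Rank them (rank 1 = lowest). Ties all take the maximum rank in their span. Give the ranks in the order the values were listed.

Sorted (ascending): 4.3, 4.5, 6.1, 6.9, 8.1, 8.1, 8.1, 9.6, 9.6
The 3 values of 8.1 occupy positions 5–7 → each gets rank 7.
The 2 values of 9.6 occupy positions 8–9 → each gets rank 9.

4, 7, 7, 2, 3, 9, 9, 7, 1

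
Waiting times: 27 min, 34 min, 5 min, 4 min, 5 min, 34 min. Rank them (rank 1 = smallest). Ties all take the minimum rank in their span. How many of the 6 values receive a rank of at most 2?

Sorted (ascending): 4, 5, 5, 27, 34, 34
The 2 values of 5 occupy positions 2–3 → each gets rank 2.
The 2 values of 34 occupy positions 5–6 → each gets rank 5.
Ranks ≤ 2: {1, 2, 2} → 3 values.

3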